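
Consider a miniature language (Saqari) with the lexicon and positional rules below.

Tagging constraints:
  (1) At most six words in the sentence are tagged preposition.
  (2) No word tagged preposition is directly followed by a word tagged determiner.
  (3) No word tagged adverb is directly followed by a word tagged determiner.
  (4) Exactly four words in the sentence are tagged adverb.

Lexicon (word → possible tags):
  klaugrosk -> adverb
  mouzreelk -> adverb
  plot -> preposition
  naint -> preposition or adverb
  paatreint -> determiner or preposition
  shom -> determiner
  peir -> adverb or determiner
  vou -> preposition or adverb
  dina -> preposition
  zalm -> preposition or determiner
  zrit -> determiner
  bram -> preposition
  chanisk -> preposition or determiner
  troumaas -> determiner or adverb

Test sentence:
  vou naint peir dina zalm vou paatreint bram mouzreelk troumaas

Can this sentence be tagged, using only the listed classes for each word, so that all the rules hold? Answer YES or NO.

Candidates per position — 1:vou {preposition,adverb}; 2:naint {preposition,adverb}; 3:peir {adverb,determiner}; 4:dina {preposition}; 5:zalm {preposition,determiner}; 6:vou {preposition,adverb}; 7:paatreint {determiner,preposition}; 8:bram {preposition}; 9:mouzreelk {adverb}; 10:troumaas {determiner,adverb}.
One satisfying assignment: preposition preposition adverb preposition preposition adverb preposition preposition adverb adverb.
Rule-by-rule: rule 1 ✓; rule 2 ✓; rule 3 ✓; rule 4 ✓.

YES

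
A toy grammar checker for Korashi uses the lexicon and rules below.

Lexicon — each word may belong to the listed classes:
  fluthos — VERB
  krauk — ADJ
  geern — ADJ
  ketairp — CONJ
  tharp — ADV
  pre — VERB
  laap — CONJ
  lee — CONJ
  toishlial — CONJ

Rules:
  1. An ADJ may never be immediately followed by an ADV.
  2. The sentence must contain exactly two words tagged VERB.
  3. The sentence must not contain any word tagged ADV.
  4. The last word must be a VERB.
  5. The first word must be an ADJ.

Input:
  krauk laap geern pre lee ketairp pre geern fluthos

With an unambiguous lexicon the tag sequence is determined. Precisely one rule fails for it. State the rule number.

2

Fixed tagging: ADJ CONJ ADJ VERB CONJ CONJ VERB ADJ VERB.
Applying the rules: R1 holds, R2 violated, R3 holds, R4 holds, R5 holds.
Only rule 2 fails.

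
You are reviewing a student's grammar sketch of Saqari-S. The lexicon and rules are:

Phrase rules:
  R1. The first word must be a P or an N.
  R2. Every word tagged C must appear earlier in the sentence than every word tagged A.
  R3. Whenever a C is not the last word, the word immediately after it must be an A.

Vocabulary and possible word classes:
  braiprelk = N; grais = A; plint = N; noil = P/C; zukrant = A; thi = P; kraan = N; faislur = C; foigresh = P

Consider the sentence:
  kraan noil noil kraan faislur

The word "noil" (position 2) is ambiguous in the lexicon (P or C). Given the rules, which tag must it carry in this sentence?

Candidates per position — 1:kraan {N}; 2:noil {P,C}; 3:noil {P,C}; 4:kraan {N}; 5:faislur {C}.
Position 2: tagging it C would leave rule 3 unsatisfiable, so it must be P.
Position 3: tagging it C would leave rule 3 unsatisfiable, so it must be P.
The unique satisfying tagging is: N P P N C.
Verifying each rule — rule 1 holds; rule 2 holds; rule 3 holds.

P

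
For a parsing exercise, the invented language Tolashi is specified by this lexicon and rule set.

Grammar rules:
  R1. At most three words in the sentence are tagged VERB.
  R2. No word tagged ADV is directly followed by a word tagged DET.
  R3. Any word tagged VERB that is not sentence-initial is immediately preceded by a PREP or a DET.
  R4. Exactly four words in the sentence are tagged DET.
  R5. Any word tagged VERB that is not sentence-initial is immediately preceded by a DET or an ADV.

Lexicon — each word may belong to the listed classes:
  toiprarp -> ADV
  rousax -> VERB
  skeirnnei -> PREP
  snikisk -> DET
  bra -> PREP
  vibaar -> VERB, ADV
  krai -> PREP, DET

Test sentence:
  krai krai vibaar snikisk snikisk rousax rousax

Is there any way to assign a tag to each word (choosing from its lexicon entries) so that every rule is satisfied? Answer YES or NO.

Candidates per position — 1:krai {PREP,DET}; 2:krai {PREP,DET}; 3:vibaar {VERB,ADV}; 4:snikisk {DET}; 5:snikisk {DET}; 6:rousax {VERB}; 7:rousax {VERB}.
Rule 3 cannot be satisfied by any choice of tags from the lexicon.
So there is no consistent tagging.

NO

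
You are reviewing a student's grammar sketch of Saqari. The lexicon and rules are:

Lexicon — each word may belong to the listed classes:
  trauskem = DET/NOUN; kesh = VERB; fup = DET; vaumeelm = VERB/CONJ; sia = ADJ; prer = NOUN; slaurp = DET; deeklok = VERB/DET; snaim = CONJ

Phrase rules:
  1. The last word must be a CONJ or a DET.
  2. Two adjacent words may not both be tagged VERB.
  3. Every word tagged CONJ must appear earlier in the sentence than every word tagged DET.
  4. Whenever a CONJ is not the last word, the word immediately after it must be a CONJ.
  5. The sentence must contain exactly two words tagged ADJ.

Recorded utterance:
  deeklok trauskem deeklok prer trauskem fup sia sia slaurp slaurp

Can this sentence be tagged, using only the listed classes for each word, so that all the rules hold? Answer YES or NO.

YES

Candidates per position — 1:deeklok {VERB,DET}; 2:trauskem {DET,NOUN}; 3:deeklok {VERB,DET}; 4:prer {NOUN}; 5:trauskem {DET,NOUN}; 6:fup {DET}; 7:sia {ADJ}; 8:sia {ADJ}; 9:slaurp {DET}; 10:slaurp {DET}.
One satisfying assignment: VERB NOUN VERB NOUN DET DET ADJ ADJ DET DET.
Check: rule 1 ✓; rule 2 ✓; rule 3 ✓; rule 4 ✓; rule 5 ✓.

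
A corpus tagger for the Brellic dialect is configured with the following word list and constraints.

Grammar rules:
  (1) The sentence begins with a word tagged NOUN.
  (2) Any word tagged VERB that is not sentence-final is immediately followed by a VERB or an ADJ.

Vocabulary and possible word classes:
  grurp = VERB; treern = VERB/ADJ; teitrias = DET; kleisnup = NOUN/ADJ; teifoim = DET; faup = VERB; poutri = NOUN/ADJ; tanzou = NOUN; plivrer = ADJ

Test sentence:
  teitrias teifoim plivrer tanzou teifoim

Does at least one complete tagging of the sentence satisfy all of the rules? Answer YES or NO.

Candidates per position — 1:teitrias {DET}; 2:teifoim {DET}; 3:plivrer {ADJ}; 4:tanzou {NOUN}; 5:teifoim {DET}.
Rule 1 cannot be satisfied by any choice of tags from the lexicon.
So there is no consistent tagging.

NO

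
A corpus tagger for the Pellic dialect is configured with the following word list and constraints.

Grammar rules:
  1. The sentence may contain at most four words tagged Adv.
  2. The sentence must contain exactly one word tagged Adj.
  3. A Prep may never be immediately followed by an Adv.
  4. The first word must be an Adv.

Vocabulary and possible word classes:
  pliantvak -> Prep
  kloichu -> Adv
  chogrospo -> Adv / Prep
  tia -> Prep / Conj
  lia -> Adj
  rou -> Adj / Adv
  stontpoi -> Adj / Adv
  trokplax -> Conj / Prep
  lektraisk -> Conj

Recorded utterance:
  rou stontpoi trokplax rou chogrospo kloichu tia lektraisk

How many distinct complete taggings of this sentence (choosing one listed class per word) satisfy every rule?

6

Candidates per position — 1:rou {Adj,Adv}; 2:stontpoi {Adj,Adv}; 3:trokplax {Conj,Prep}; 4:rou {Adj,Adv}; 5:chogrospo {Adv,Prep}; 6:kloichu {Adv}; 7:tia {Prep,Conj}; 8:lektraisk {Conj}.
There are 64 candidate sequences in total.
Checking each against the rules leaves 6 sequences.
Count = 6.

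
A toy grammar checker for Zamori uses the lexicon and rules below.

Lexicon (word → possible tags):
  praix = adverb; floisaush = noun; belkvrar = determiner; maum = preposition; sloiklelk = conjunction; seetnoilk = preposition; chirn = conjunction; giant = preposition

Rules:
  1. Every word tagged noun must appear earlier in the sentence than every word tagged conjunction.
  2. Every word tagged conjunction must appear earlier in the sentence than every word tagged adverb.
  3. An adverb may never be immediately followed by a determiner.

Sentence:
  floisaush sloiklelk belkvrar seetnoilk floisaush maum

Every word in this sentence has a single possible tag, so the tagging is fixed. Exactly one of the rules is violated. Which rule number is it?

1

Fixed tagging: noun conjunction determiner preposition noun preposition.
Applying the rules: R1 fails, R2 ok, R3 ok.
Only rule 1 fails.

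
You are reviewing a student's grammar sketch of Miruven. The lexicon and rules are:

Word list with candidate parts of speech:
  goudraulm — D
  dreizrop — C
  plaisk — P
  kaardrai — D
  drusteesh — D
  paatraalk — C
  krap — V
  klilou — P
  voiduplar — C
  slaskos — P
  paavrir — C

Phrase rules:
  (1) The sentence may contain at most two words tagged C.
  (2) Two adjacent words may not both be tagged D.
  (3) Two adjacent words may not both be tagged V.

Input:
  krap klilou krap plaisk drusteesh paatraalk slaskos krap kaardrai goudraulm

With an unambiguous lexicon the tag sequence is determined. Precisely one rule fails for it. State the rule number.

2

Fixed tagging: V P V P D C P V D D.
Checking each rule: R1 ok, R2 fails, R3 ok.
Only rule 2 fails.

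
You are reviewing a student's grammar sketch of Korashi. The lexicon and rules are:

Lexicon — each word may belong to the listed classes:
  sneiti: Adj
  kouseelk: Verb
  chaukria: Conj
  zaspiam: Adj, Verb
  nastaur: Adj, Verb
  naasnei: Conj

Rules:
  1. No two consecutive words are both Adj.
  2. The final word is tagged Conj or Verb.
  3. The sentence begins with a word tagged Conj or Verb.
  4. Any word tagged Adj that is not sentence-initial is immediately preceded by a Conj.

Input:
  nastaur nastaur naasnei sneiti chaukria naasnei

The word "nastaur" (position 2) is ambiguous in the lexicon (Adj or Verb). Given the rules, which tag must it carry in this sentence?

Verb

Candidates per position — 1:nastaur {Adj,Verb}; 2:nastaur {Adj,Verb}; 3:naasnei {Conj}; 4:sneiti {Adj}; 5:chaukria {Conj}; 6:naasnei {Conj}.
Word 1 cannot be Adj — rule 3 would then fail for every completion. It is Verb.
Word 2 cannot be Adj — rule 4 would then fail for every completion. It is Verb.
So the tagging must be: Verb Verb Conj Adj Conj Conj.
Rule-by-rule: rule 1 holds; rule 2 holds; rule 3 holds; rule 4 holds.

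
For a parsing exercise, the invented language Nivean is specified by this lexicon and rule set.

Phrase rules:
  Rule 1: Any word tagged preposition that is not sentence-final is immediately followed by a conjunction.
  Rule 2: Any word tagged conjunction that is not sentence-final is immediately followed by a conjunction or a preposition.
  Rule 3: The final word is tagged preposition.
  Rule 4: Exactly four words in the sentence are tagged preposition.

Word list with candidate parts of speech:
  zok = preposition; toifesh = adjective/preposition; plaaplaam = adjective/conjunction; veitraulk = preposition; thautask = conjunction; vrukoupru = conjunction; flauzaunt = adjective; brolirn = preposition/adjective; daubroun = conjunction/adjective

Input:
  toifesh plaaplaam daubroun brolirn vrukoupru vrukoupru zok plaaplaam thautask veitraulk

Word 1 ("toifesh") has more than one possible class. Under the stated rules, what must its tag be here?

preposition

Candidates per position — 1:toifesh {adjective,preposition}; 2:plaaplaam {adjective,conjunction}; 3:daubroun {conjunction,adjective}; 4:brolirn {preposition,adjective}; 5:vrukoupru {conjunction}; 6:vrukoupru {conjunction}; 7:zok {preposition}; 8:plaaplaam {adjective,conjunction}; 9:thautask {conjunction}; 10:veitraulk {preposition}.
Position 1: adjective is ruled out by rule 4; that leaves preposition.
Position 2: adjective is ruled out by rule 1; that leaves conjunction.
Position 3: adjective is ruled out by rule 2; that leaves conjunction.
Position 4: adjective is ruled out by rule 2; that leaves preposition.
Position 8: adjective is ruled out by rule 1; that leaves conjunction.
That leaves exactly one tagging: preposition conjunction conjunction preposition conjunction conjunction preposition conjunction conjunction preposition.
Rule-by-rule: rule 1 holds; rule 2 holds; rule 3 holds; rule 4 holds.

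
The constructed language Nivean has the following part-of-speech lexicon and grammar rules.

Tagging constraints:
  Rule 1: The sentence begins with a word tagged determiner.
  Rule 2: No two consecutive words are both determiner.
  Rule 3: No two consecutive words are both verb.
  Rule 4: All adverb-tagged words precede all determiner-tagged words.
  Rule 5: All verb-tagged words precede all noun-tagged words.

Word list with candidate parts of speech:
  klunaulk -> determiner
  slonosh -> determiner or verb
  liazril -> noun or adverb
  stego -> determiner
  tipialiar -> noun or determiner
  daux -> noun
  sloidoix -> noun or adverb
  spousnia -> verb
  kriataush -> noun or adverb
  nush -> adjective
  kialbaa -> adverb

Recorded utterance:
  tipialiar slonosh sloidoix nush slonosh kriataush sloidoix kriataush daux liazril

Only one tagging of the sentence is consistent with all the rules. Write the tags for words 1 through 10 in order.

Candidates per position — 1:tipialiar {noun,determiner}; 2:slonosh {determiner,verb}; 3:sloidoix {noun,adverb}; 4:nush {adjective}; 5:slonosh {determiner,verb}; 6:kriataush {noun,adverb}; 7:sloidoix {noun,adverb}; 8:kriataush {noun,adverb}; 9:daux {noun}; 10:liazril {noun,adverb}.
At position 1, choosing noun makes rule 1 impossible to satisfy; hence determiner.
At position 2, choosing determiner makes rule 2 impossible to satisfy; hence verb.
At position 3, choosing adverb makes rule 4 impossible to satisfy; hence noun.
At position 5, choosing verb makes rule 5 impossible to satisfy; hence determiner.
At position 6, choosing adverb makes rule 4 impossible to satisfy; hence noun.
At position 7, choosing adverb makes rule 4 impossible to satisfy; hence noun.
At position 8, choosing adverb makes rule 4 impossible to satisfy; hence noun.
At position 10, choosing adverb makes rule 4 impossible to satisfy; hence noun.
So the tagging must be: determiner verb noun adjective determiner noun noun noun noun noun.
Verifying each rule — rule 1 holds; rule 2 holds; rule 3 holds; rule 4 holds; rule 5 holds.

determiner verb noun adjective determiner noun noun noun noun noun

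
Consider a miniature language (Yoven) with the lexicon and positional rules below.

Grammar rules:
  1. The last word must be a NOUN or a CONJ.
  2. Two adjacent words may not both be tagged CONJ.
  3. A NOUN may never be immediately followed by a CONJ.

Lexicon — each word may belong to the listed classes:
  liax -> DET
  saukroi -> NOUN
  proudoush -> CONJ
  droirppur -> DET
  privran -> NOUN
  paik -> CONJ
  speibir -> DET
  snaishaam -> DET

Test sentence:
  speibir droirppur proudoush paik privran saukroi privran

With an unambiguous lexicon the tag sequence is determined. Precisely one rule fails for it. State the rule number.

Fixed tagging: DET DET CONJ CONJ NOUN NOUN NOUN.
Rule check: R1 ok, R2 fails, R3 ok.
Only rule 2 fails.

2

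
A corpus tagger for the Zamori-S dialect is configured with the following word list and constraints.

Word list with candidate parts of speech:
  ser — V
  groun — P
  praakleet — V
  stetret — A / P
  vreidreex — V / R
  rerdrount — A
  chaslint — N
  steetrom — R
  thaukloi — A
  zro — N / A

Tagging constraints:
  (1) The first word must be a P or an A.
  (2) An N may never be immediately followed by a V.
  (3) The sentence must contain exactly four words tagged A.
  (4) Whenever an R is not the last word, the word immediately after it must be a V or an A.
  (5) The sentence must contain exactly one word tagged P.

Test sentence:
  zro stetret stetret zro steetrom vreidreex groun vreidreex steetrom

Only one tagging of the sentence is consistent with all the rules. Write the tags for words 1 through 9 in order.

A A A A R V P V R

Candidates per position — 1:zro {N,A}; 2:stetret {A,P}; 3:stetret {A,P}; 4:zro {N,A}; 5:steetrom {R}; 6:vreidreex {V,R}; 7:groun {P}; 8:vreidreex {V,R}; 9:steetrom {R}.
If word 1 were N, no tagging could satisfy rule 1; so word 1 is A.
If word 2 were P, no tagging could satisfy rule 3; so word 2 is A.
If word 3 were P, no tagging could satisfy rule 3; so word 3 is A.
If word 4 were N, no tagging could satisfy rule 3; so word 4 is A.
If word 6 were R, no tagging could satisfy rule 4; so word 6 is V.
If word 8 were R, no tagging could satisfy rule 4; so word 8 is V.
The unique satisfying tagging is: A A A A R V P V R.
Checking: rule 1 ok; rule 2 ok; rule 3 ok; rule 4 ok; rule 5 ok.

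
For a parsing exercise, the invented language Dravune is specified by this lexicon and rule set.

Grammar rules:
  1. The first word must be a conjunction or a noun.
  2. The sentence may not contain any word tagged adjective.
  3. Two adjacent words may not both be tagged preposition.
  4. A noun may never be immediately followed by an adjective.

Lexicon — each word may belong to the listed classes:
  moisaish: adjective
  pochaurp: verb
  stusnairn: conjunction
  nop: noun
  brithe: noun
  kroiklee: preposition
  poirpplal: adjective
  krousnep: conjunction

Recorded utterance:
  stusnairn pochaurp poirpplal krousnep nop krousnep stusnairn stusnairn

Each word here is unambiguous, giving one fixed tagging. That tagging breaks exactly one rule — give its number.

Fixed tagging: conjunction verb adjective conjunction noun conjunction conjunction conjunction.
Applying the rules: R1 pass, R2 fail, R3 pass, R4 pass.
Only rule 2 fails.

2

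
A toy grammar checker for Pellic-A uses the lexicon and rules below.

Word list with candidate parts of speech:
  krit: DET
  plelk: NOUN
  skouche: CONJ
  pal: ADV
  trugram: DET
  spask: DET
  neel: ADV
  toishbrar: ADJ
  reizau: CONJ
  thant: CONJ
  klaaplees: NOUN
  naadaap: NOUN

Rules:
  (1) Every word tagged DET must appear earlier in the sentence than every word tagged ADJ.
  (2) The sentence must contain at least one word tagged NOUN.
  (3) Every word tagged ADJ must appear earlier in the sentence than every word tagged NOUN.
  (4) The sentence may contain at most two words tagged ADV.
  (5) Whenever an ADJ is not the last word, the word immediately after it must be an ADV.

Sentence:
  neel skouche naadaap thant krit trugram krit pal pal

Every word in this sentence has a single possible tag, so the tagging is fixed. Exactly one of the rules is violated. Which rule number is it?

4

Fixed tagging: ADV CONJ NOUN CONJ DET DET DET ADV ADV.
Checking each rule: R1 pass, R2 pass, R3 pass, R4 fail, R5 pass.
Only rule 4 fails.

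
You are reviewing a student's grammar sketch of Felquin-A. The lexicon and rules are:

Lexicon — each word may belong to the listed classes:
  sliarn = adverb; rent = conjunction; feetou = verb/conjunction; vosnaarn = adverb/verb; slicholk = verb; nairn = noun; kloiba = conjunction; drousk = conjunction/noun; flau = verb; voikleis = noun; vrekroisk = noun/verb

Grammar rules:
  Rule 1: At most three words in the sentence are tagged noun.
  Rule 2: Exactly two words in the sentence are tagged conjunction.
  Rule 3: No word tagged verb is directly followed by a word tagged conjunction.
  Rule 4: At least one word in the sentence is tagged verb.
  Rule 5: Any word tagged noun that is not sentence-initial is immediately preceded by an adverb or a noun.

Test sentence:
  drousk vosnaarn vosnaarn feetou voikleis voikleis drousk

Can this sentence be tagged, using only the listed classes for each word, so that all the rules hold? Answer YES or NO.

NO

Candidates per position — 1:drousk {conjunction,noun}; 2:vosnaarn {adverb,verb}; 3:vosnaarn {adverb,verb}; 4:feetou {verb,conjunction}; 5:voikleis {noun}; 6:voikleis {noun}; 7:drousk {conjunction,noun}.
Rule 5 cannot be satisfied by any choice of tags from the lexicon.
So there is no consistent tagging.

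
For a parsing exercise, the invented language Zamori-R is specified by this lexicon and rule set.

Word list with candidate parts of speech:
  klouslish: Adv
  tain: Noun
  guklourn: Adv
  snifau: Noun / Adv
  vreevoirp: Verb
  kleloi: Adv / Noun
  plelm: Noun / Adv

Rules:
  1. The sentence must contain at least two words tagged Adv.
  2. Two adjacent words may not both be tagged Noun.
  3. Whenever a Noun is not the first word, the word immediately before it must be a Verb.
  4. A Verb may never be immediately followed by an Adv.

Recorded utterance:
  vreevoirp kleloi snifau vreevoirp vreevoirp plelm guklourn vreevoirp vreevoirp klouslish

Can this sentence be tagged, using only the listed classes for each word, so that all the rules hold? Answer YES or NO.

NO

Candidates per position — 1:vreevoirp {Verb}; 2:kleloi {Adv,Noun}; 3:snifau {Noun,Adv}; 4:vreevoirp {Verb}; 5:vreevoirp {Verb}; 6:plelm {Noun,Adv}; 7:guklourn {Adv}; 8:vreevoirp {Verb}; 9:vreevoirp {Verb}; 10:klouslish {Adv}.
Rule 4 cannot be satisfied by any choice of tags from the lexicon.
So there is no consistent tagging.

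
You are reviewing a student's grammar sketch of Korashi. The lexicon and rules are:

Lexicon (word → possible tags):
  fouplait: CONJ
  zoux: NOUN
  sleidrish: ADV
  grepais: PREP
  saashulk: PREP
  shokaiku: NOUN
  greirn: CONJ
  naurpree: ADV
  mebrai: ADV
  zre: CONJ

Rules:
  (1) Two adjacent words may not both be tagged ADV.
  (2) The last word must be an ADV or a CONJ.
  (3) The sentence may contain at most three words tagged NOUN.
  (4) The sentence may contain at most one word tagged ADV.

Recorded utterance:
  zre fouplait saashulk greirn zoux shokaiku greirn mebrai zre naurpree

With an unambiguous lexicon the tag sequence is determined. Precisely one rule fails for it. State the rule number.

Fixed tagging: CONJ CONJ PREP CONJ NOUN NOUN CONJ ADV CONJ ADV.
Checking each rule: R1 ✓, R2 ✓, R3 ✓, R4 ✗.
Only rule 4 fails.

4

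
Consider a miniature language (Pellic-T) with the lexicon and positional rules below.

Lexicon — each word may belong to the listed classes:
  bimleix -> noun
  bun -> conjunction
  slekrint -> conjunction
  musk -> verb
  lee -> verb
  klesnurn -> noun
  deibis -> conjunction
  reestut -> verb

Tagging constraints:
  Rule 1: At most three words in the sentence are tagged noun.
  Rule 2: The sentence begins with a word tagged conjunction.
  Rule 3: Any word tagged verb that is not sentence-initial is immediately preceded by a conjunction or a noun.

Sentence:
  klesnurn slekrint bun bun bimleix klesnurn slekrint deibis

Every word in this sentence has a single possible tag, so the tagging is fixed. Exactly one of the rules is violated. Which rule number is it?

2

Fixed tagging: noun conjunction conjunction conjunction noun noun conjunction conjunction.
Rule check: R1 pass, R2 fail, R3 pass.
Only rule 2 fails.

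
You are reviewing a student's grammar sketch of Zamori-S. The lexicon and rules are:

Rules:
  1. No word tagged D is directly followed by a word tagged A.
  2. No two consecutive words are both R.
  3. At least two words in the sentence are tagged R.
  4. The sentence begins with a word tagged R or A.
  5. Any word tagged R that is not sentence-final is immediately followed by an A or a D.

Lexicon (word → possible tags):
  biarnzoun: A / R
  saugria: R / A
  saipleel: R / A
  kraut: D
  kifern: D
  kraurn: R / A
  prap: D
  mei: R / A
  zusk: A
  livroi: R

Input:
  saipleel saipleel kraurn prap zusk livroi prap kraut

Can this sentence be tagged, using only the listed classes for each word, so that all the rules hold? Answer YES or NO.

Candidates per position — 1:saipleel {R,A}; 2:saipleel {R,A}; 3:kraurn {R,A}; 4:prap {D}; 5:zusk {A}; 6:livroi {R}; 7:prap {D}; 8:kraut {D}.
Rule 1 cannot be satisfied by any choice of tags from the lexicon.
So there is no consistent tagging.

NO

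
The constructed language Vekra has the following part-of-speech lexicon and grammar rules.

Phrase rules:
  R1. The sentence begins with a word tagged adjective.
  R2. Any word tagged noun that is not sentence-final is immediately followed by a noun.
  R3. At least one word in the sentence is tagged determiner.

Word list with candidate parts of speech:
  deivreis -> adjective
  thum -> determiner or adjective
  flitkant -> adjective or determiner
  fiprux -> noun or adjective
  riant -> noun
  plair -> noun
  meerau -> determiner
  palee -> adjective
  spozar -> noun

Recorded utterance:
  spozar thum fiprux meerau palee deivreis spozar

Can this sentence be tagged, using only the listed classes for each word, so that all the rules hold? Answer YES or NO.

NO

Candidates per position — 1:spozar {noun}; 2:thum {determiner,adjective}; 3:fiprux {noun,adjective}; 4:meerau {determiner}; 5:palee {adjective}; 6:deivreis {adjective}; 7:spozar {noun}.
Rule 1 cannot be satisfied by any choice of tags from the lexicon.
So there is no consistent tagging.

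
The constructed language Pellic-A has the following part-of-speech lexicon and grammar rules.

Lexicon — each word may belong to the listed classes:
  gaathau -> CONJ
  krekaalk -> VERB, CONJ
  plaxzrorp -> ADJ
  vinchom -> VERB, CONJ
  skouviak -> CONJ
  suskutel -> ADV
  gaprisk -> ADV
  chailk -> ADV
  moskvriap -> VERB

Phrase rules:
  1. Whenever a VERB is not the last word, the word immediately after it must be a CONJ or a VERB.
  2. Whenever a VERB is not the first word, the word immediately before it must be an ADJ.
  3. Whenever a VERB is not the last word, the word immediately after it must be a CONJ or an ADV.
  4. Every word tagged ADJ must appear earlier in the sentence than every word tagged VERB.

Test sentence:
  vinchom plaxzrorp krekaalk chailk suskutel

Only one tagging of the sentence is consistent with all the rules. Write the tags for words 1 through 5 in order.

CONJ ADJ CONJ ADV ADV

Candidates per position — 1:vinchom {VERB,CONJ}; 2:plaxzrorp {ADJ}; 3:krekaalk {VERB,CONJ}; 4:chailk {ADV}; 5:suskutel {ADV}.
Word 1 cannot be VERB — rule 1 would then fail for every completion. It is CONJ.
Word 3 cannot be VERB — rule 1 would then fail for every completion. It is CONJ.
The unique satisfying tagging is: CONJ ADJ CONJ ADV ADV.
Check: rule 1 ✓; rule 2 ✓; rule 3 ✓; rule 4 ✓.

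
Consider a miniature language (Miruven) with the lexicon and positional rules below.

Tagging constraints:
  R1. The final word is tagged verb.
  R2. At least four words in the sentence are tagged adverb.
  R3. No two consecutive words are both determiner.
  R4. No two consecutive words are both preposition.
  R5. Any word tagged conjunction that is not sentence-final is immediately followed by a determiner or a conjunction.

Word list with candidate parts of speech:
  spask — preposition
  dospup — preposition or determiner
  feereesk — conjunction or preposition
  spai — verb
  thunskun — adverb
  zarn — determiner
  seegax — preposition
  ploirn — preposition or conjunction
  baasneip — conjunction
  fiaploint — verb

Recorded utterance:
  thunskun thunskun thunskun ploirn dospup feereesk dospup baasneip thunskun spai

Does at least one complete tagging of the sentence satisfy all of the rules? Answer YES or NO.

NO

Candidates per position — 1:thunskun {adverb}; 2:thunskun {adverb}; 3:thunskun {adverb}; 4:ploirn {preposition,conjunction}; 5:dospup {preposition,determiner}; 6:feereesk {conjunction,preposition}; 7:dospup {preposition,determiner}; 8:baasneip {conjunction}; 9:thunskun {adverb}; 10:spai {verb}.
Rule 5 cannot be satisfied by any choice of tags from the lexicon.
So there is no consistent tagging.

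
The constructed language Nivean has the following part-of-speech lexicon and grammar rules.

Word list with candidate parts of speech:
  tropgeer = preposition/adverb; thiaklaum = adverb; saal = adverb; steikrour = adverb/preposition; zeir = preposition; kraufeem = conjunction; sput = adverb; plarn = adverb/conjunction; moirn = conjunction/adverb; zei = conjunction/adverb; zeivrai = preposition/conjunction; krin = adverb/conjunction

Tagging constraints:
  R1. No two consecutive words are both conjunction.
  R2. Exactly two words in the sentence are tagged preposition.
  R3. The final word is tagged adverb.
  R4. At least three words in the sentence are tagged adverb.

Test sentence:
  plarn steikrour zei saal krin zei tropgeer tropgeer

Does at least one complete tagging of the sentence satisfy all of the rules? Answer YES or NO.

Candidates per position — 1:plarn {adverb,conjunction}; 2:steikrour {adverb,preposition}; 3:zei {conjunction,adverb}; 4:saal {adverb}; 5:krin {adverb,conjunction}; 6:zei {conjunction,adverb}; 7:tropgeer {preposition,adverb}; 8:tropgeer {preposition,adverb}.
One satisfying assignment: conjunction preposition adverb adverb conjunction adverb preposition adverb.
Check: rule 1 holds; rule 2 holds; rule 3 holds; rule 4 holds.

YES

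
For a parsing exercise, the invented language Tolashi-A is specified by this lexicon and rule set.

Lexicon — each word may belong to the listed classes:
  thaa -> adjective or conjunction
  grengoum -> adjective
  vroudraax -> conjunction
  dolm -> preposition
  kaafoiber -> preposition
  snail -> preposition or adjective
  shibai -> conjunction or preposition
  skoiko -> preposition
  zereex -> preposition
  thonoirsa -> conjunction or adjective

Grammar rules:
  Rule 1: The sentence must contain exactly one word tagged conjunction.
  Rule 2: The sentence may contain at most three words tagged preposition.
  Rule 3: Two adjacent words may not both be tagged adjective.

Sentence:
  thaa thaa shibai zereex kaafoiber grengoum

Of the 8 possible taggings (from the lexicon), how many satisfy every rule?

Candidates per position — 1:thaa {adjective,conjunction}; 2:thaa {adjective,conjunction}; 3:shibai {conjunction,preposition}; 4:zereex {preposition}; 5:kaafoiber {preposition}; 6:grengoum {adjective}.
There are 8 candidate sequences in total.
The sequences that satisfy every rule: adjective conjunction preposition preposition preposition adjective; conjunction adjective preposition preposition preposition adjective.
Count = 2.

2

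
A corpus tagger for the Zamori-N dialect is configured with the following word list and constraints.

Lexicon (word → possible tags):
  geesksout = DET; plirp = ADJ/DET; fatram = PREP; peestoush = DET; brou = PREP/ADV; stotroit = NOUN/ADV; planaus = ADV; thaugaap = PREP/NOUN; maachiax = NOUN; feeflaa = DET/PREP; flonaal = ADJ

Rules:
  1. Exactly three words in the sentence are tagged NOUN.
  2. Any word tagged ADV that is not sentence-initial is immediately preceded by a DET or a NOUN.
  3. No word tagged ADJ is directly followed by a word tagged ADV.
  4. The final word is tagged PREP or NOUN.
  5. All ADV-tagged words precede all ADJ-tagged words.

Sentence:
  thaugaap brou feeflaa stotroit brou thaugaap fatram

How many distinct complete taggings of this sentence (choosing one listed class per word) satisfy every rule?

Candidates per position — 1:thaugaap {PREP,NOUN}; 2:brou {PREP,ADV}; 3:feeflaa {DET,PREP}; 4:stotroit {NOUN,ADV}; 5:brou {PREP,ADV}; 6:thaugaap {PREP,NOUN}; 7:fatram {PREP}.
There are 64 candidate sequences in total.
Checking each against the rules leaves 8 sequences.
Count = 8.

8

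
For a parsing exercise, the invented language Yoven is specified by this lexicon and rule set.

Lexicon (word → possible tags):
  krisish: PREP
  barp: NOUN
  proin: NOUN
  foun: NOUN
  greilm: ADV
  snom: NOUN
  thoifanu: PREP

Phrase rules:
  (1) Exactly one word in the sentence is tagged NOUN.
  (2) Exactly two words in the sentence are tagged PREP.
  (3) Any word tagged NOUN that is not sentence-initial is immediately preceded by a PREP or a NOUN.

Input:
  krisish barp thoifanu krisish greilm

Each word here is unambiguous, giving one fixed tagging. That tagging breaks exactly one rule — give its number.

Fixed tagging: PREP NOUN PREP PREP ADV.
Applying the rules: R1 holds, R2 violated, R3 holds.
Only rule 2 fails.

2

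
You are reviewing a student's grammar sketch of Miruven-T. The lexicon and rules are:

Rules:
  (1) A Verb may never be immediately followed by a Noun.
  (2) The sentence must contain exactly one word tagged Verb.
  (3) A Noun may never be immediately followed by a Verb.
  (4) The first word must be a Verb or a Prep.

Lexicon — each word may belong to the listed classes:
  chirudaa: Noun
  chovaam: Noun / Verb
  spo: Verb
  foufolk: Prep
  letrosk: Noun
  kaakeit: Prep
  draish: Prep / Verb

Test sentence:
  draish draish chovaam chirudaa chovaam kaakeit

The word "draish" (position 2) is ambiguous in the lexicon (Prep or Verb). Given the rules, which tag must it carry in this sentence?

Candidates per position — 1:draish {Prep,Verb}; 2:draish {Prep,Verb}; 3:chovaam {Noun,Verb}; 4:chirudaa {Noun}; 5:chovaam {Noun,Verb}; 6:kaakeit {Prep}.
At position 2, choosing Verb makes rule 1 impossible to satisfy; hence Prep.
At position 3, choosing Verb makes rule 1 impossible to satisfy; hence Noun.
At position 5, choosing Verb makes rule 3 impossible to satisfy; hence Noun.
At position 1, choosing Prep makes rule 2 impossible to satisfy; hence Verb.
The unique satisfying tagging is: Verb Prep Noun Noun Noun Prep.
Verifying each rule — rule 1 satisfied; rule 2 satisfied; rule 3 satisfied; rule 4 satisfied.

Prep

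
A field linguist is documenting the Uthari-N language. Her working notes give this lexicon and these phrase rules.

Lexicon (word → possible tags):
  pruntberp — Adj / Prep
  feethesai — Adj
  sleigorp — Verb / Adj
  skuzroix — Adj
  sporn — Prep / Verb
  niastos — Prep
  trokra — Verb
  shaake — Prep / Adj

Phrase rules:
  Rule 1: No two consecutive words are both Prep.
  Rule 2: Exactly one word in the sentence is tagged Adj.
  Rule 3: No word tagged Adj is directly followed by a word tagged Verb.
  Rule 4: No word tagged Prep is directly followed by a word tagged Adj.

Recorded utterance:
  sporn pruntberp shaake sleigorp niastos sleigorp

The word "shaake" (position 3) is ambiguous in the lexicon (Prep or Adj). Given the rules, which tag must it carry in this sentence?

Candidates per position — 1:sporn {Prep,Verb}; 2:pruntberp {Adj,Prep}; 3:shaake {Prep,Adj}; 4:sleigorp {Verb,Adj}; 5:niastos {Prep}; 6:sleigorp {Verb,Adj}.
If word 6 were Adj, no tagging could satisfy rule 4; so word 6 is Verb.
Position 3: the remaining choice is settled jointly with positions 1, 2, 4 — only Prep at position 3 is part of a tagging that satisfies every rule.
The unique satisfying tagging is: Verb Adj Prep Verb Prep Verb.
Verifying each rule — rule 1 satisfied; rule 2 satisfied; rule 3 satisfied; rule 4 satisfied.

Prep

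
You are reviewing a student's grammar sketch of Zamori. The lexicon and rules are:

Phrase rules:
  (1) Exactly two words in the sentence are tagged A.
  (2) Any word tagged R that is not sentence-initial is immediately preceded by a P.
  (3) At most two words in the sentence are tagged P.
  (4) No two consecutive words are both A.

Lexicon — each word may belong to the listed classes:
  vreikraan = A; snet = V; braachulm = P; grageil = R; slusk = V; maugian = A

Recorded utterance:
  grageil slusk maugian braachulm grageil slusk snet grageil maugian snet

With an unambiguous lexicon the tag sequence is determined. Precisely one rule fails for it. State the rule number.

2

Fixed tagging: R V A P R V V R A V.
Applying the rules: R1 ok, R2 fails, R3 ok, R4 ok.
Only rule 2 fails.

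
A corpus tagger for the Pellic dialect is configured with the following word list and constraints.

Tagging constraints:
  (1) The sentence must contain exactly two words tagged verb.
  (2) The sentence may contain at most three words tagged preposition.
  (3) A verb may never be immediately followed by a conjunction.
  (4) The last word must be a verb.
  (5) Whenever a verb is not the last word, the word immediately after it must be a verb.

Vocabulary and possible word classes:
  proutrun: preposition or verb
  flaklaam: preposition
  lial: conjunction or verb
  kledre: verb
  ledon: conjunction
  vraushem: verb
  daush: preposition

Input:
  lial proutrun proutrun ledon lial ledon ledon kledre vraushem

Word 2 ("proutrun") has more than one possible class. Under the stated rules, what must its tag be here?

preposition

Candidates per position — 1:lial {conjunction,verb}; 2:proutrun {preposition,verb}; 3:proutrun {preposition,verb}; 4:ledon {conjunction}; 5:lial {conjunction,verb}; 6:ledon {conjunction}; 7:ledon {conjunction}; 8:kledre {verb}; 9:vraushem {verb}.
Position 1: verb is ruled out by rule 1; that leaves conjunction.
Position 2: verb is ruled out by rule 1; that leaves preposition.
Position 3: verb is ruled out by rule 1; that leaves preposition.
Position 5: verb is ruled out by rule 1; that leaves conjunction.
That leaves exactly one tagging: conjunction preposition preposition conjunction conjunction conjunction conjunction verb verb.
Rule-by-rule: rule 1 ok; rule 2 ok; rule 3 ok; rule 4 ok; rule 5 ok.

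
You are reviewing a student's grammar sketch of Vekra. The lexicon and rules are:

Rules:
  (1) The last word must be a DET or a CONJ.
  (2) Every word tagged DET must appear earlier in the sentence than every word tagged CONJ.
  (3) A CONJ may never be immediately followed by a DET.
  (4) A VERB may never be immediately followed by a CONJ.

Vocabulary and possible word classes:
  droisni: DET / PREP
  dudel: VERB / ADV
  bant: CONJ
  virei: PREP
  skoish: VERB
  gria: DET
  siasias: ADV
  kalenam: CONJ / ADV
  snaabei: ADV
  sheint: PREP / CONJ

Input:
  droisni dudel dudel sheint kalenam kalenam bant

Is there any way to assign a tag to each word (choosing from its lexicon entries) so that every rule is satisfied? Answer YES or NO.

Candidates per position — 1:droisni {DET,PREP}; 2:dudel {VERB,ADV}; 3:dudel {VERB,ADV}; 4:sheint {PREP,CONJ}; 5:kalenam {CONJ,ADV}; 6:kalenam {CONJ,ADV}; 7:bant {CONJ}.
One satisfying assignment: PREP ADV ADV PREP CONJ ADV CONJ.
Verifying each rule — rule 1 holds; rule 2 holds; rule 3 holds; rule 4 holds.

YES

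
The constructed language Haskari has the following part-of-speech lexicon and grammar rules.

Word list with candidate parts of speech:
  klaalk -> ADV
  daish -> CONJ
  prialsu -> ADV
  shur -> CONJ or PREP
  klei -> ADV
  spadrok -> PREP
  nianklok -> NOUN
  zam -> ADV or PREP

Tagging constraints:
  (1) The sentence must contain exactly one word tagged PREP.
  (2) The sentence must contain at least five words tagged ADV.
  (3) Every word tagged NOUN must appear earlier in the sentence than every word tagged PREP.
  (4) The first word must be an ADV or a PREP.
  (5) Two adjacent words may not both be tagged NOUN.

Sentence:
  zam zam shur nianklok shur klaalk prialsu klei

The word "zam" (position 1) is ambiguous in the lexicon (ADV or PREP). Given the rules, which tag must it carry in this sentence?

Candidates per position — 1:zam {ADV,PREP}; 2:zam {ADV,PREP}; 3:shur {CONJ,PREP}; 4:nianklok {NOUN}; 5:shur {CONJ,PREP}; 6:klaalk {ADV}; 7:prialsu {ADV}; 8:klei {ADV}.
At position 1, choosing PREP makes rule 2 impossible to satisfy; hence ADV.
At position 2, choosing PREP makes rule 2 impossible to satisfy; hence ADV.
At position 3, choosing PREP makes rule 3 impossible to satisfy; hence CONJ.
At position 5, choosing CONJ makes rule 1 impossible to satisfy; hence PREP.
That leaves exactly one tagging: ADV ADV CONJ NOUN PREP ADV ADV ADV.
Verifying each rule — rule 1 ok; rule 2 ok; rule 3 ok; rule 4 ok; rule 5 ok.

ADV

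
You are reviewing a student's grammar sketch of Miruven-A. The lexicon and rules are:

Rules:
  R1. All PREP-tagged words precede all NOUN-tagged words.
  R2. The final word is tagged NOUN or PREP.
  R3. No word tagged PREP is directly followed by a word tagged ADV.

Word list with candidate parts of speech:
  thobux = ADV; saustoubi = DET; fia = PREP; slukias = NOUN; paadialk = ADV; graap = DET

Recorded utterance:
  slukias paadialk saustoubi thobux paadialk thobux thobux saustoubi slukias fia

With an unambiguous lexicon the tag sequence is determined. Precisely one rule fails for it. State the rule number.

Fixed tagging: NOUN ADV DET ADV ADV ADV ADV DET NOUN PREP.
Rule check: R1 fails, R2 ok, R3 ok.
Only rule 1 fails.

1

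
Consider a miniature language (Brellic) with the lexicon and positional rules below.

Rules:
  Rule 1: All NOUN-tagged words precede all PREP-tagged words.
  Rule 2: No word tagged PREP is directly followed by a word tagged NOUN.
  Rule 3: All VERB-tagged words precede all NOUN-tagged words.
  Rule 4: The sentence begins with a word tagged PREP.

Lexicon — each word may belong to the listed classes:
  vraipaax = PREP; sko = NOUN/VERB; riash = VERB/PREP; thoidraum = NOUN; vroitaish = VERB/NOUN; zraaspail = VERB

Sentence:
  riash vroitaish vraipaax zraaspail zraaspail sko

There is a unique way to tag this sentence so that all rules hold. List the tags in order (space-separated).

Candidates per position — 1:riash {VERB,PREP}; 2:vroitaish {VERB,NOUN}; 3:vraipaax {PREP}; 4:zraaspail {VERB}; 5:zraaspail {VERB}; 6:sko {NOUN,VERB}.
At position 1, choosing VERB makes rule 4 impossible to satisfy; hence PREP.
At position 2, choosing NOUN makes rule 1 impossible to satisfy; hence VERB.
At position 6, choosing NOUN makes rule 1 impossible to satisfy; hence VERB.
So the tagging must be: PREP VERB PREP VERB VERB VERB.
Verifying each rule — rule 1 satisfied; rule 2 satisfied; rule 3 satisfied; rule 4 satisfied.

PREP VERB PREP VERB VERB VERB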